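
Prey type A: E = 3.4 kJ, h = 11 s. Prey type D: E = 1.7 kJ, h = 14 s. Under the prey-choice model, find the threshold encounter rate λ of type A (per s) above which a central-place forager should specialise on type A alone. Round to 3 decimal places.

Drop type D once their profitability E₂/h₂ falls below the rate achievable on type A alone: E₂/h₂ = λE₁/(1 + λh₁).
Solve for λ: λE₁h₂ = E₂(1 + λh₁) → λ(E₁h₂ − E₂h₁) = E₂ → λ = E₂/(E₁h₂ − E₂h₁).
λ = 1.7/(3.4×14 − 1.7×11) = 1.7/28.9 = 0.05882 per s.

0.059 per s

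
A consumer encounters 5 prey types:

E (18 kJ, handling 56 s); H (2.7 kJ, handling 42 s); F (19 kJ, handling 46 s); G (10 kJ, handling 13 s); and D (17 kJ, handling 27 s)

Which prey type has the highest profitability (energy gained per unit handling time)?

G

In descending order of E/h:
G: 10/13 = 0.769 kJ/s
D: 17/27 = 0.63 kJ/s
F: 19/46 = 0.413 kJ/s
E: 18/56 = 0.321 kJ/s
H: 2.7/42 = 0.0643 kJ/s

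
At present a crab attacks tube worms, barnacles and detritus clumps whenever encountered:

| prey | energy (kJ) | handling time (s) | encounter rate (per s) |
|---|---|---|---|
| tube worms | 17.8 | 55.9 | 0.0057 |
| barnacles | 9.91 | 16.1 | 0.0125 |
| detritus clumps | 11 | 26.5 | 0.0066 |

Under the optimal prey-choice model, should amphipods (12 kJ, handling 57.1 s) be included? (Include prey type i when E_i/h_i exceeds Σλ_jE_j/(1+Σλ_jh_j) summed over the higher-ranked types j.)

Intake rate on the current diet: R = (0.0057×17.8 + 0.0125×9.91 + 0.0066×11) / (1 + 0.0057×55.9 + 0.0125×16.1 + 0.0066×26.5) = 0.2979/1.695 = 0.1758 kJ/s.
Profitability of amphipods: 12/57.1 = 0.2102 kJ/s.
Since 0.2102 > R, including amphipods increases the long-run rate.

Yes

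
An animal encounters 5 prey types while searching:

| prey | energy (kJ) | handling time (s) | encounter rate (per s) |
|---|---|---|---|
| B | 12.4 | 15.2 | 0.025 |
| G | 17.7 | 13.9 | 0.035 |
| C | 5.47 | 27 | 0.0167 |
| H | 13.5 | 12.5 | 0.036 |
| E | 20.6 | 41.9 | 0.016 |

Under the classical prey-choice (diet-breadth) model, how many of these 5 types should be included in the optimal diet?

Profitabilities (E/h, kJ/s): G 1.27, H 1.08, B 0.816, E 0.492, C 0.203. Add prey in this order while the next type's profitability exceeds the intake rate on those already taken.
Rate on top 1: 0.4168. H: 1.08 > 0.4168 → include.
Rate on top 2: 0.5709. B: 0.816 > 0.5709 → include.
Rate on top 3: 0.6111. E: 0.492 < 0.6111 → exclude; stop.
Optimal diet: G, H, B — 3 of 5 types.

3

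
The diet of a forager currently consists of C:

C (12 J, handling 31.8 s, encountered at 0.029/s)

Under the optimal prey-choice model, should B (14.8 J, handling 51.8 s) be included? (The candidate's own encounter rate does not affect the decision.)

On C alone, R = ΣλE/(1+Σλh) = 0.348/1.922 = 0.181 J/s.
Profitability of B: 14.8/51.8 = 0.2857 J/s.
0.2857 > 0.181, so adding B raises the average — include it.

Yes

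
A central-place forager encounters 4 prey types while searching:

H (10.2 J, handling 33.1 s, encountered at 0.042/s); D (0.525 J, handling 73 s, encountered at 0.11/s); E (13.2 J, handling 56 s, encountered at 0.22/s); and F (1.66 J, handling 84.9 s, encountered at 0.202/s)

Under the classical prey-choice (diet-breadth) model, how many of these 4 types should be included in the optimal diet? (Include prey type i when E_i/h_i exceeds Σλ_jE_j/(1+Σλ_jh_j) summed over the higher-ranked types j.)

2

E/h in descending order: H 0.308, E 0.236, F 0.0196, D 0.00719 J/s. The optimal diet is the largest prefix of this list for which every included type satisfies E_i/h_i > R on the types above it.
Rate on top 1: 0.1792. E: 0.236 > 0.1792 → include.
Rate on top 2: 0.2265. F: 0.0196 < 0.2265 → exclude; stop.
Optimal diet: H, E — 2 of 4 types.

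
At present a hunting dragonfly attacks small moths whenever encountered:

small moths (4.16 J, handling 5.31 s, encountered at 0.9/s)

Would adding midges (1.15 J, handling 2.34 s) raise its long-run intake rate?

Intake rate on the current diet: R = (0.9×4.16) / (1 + 0.9×5.31) = 3.744/5.779 = 0.6479 J/s.
Profitability of midges: 1.15/2.34 = 0.4915 J/s.
Since 0.4915 < R, time spent handling midges is better spent searching.

No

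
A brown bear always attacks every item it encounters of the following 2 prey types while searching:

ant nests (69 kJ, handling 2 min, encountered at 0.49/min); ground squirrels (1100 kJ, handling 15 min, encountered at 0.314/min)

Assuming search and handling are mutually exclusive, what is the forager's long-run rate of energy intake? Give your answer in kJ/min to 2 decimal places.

R = Σλ_iE_i / (1 + Σλ_ih_i)
Numerator: 0.49×69 + 0.314×1100 = 379.2
Denominator: 1 + 0.49×2 + 0.314×15 = 6.69
R = 379.2/6.69 = 56.68 kJ/min

56.68 kJ/min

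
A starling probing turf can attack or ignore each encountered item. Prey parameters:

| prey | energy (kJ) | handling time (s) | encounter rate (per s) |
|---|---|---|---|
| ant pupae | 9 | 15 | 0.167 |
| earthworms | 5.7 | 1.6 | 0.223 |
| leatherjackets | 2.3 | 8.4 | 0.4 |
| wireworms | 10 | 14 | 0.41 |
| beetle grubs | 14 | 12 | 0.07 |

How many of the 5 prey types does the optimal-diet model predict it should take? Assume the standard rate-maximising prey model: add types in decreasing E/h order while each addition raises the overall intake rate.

Rank by E/h (kJ/s): earthworms 3.56, beetle grubs 1.17, wireworms 0.714, ant pupae 0.6, leatherjackets 0.274. Include each in turn until the next type's E/h falls below the running intake rate.
Rate on top 1: 0.9368. beetle grubs: 1.17 > 0.9368 → include.
Rate on top 2: 1.025. wireworms: 0.714 < 1.025 → exclude; stop.
Optimal diet: earthworms, beetle grubs — 2 of 5 types.

2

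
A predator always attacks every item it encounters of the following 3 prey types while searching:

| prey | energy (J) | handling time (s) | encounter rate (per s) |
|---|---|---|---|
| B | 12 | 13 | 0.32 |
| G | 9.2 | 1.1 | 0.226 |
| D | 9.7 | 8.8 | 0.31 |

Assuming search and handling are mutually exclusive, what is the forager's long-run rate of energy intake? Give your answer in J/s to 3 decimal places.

Energy encountered per unit search time: 0.32×12 + 0.226×9.2 + 0.31×9.7 = 8.926 J/s.
Handling time per unit search time: 0.32×13 + 0.226×1.1 + 0.31×8.8 = 7.137.
Rate = 8.926/(1 + 7.137) = 1.097 J/s.

1.097 J/s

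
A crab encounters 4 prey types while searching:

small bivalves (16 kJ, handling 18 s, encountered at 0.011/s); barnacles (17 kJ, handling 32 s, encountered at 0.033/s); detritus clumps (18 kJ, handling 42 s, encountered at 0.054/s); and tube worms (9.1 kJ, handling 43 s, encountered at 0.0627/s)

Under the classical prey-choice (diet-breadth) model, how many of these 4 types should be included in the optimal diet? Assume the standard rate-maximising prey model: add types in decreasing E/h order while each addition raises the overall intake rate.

Rank by E/h (kJ/s): small bivalves 0.889, barnacles 0.531, detritus clumps 0.429, tube worms 0.212. Include each in turn until the next type's E/h falls below the running intake rate.
Rate on top 1: 0.1469. barnacles: 0.531 > 0.1469 → include.
Rate on top 2: 0.327. detritus clumps: 0.429 > 0.327 → include.
Rate on top 3: 0.3779. tube worms: 0.212 < 0.3779 → exclude; stop.
Optimal diet: small bivalves, barnacles, detritus clumps — 3 of 4 types.

3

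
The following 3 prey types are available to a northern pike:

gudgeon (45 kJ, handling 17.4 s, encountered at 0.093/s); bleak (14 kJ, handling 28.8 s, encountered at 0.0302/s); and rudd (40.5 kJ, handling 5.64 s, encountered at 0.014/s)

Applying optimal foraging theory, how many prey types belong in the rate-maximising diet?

2

Profitabilities (E/h, kJ/s): rudd 7.18, gudgeon 2.59, bleak 0.486. Add prey in this order while the next type's profitability exceeds the intake rate on those already taken.
Rate on top 1: 0.5255. gudgeon: 2.59 > 0.5255 → include.
Rate on top 2: 1.762. bleak: 0.486 < 1.762 → exclude; stop.
Optimal diet: rudd, gudgeon — 2 of 3 types.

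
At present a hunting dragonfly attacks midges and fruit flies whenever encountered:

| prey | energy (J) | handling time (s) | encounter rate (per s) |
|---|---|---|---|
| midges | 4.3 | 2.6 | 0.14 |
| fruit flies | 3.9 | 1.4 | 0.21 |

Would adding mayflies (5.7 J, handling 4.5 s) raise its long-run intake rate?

Yes

On midges and fruit flies alone, R = ΣλE/(1+Σλh) = 1.421/1.658 = 0.8571 J/s.
Profitability of mayflies: 5.7/4.5 = 1.267 J/s.
Since 1.267 > R, including mayflies increases the long-run rate.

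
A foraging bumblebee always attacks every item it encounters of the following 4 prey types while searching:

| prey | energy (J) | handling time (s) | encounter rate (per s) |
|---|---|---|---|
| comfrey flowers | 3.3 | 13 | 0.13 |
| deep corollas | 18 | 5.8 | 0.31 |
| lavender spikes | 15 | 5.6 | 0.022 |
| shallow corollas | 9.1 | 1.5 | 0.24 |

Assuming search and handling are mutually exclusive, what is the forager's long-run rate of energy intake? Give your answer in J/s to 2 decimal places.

1.71 J/s

R = (0.13×3.3 + 0.31×18 + 0.022×15 + 0.24×9.1) / (1 + 0.13×13 + 0.31×5.8 + 0.022×5.6 + 0.24×1.5) = 8.523/4.971 = 1.714 J/s.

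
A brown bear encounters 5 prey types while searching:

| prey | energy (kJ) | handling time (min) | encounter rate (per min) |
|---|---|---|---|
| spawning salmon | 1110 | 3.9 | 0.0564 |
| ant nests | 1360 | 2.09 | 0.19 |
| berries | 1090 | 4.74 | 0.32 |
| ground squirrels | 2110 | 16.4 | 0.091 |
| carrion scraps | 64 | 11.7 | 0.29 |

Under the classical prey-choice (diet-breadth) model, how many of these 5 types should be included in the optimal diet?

E/h in descending order: ant nests 651, spawning salmon 285, berries 230, ground squirrels 129, carrion scraps 5.47 kJ/min. The optimal diet is the largest prefix of this list for which every included type satisfies E_i/h_i > R on the types above it.
Rate on top 1: 185. spawning salmon: 285 > 185 → include.
Rate on top 2: 198.5. berries: 230 > 198.5 → include.
Rate on top 3: 213.7. ground squirrels: 129 < 213.7 → exclude; stop.
Optimal diet: ant nests, spawning salmon, berries — 3 of 5 types.

3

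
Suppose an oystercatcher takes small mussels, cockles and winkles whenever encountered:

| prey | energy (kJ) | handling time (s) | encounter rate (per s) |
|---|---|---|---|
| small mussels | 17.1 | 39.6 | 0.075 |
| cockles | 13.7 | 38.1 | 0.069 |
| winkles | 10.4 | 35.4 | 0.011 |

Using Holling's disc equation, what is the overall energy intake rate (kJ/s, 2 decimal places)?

0.34 kJ/s

R = Σλ_iE_i / (1 + Σλ_ih_i)
Numerator: 0.075×17.1 + 0.069×13.7 + 0.011×10.4 = 2.342
Denominator: 1 + 0.075×39.6 + 0.069×38.1 + 0.011×35.4 = 6.988
R = 2.342/6.988 = 0.3352 kJ/s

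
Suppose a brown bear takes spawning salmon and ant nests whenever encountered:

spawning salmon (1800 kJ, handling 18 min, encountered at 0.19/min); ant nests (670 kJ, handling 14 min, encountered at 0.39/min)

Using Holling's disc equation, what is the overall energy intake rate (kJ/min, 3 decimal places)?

R = Σλ_iE_i / (1 + Σλ_ih_i)
Numerator: 0.19×1800 + 0.39×670 = 603.3
Denominator: 1 + 0.19×18 + 0.39×14 = 9.88
R = 603.3/9.88 = 61.06 kJ/min

61.063 kJ/min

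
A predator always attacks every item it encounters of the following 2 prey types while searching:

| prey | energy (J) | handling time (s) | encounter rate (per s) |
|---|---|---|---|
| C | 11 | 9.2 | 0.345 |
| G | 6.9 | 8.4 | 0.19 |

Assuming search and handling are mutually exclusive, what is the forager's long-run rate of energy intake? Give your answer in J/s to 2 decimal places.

0.88 J/s

R = (0.345×11 + 0.19×6.9) / (1 + 0.345×9.2 + 0.19×8.4) = 5.106/5.77 = 0.8849 J/s.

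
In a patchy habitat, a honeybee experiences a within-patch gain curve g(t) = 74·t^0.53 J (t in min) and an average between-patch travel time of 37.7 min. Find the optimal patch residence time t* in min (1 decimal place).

Maximise g(t)/(T+t): set derivative to zero → g'(t)(T+t) = g(t).
g'(t) = 0.53·74·t^-0.47. Setting 0.53·74·t^-0.47 = 74·t^0.53/(37.7+t) gives 0.53(37.7+t) = t, so 0.47·t = 0.53×37.7.
t* = 0.53×37.7/0.47 = 42.51 min.

42.5 min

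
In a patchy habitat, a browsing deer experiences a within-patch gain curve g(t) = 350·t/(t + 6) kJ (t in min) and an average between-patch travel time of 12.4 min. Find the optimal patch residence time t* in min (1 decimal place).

8.6 min

Maximise g(t)/(T+t): set derivative to zero → g'(t)(T+t) = g(t).
g'(t) = 350·6/(t + 6)². Setting 350·6/(t+6)² = 350t/[(t+6)(12.4+t)] gives 6(12.4+t) = t(t+6), so t² = 6×12.4 = 74.4.
t* = √74.4 = 8.626 min.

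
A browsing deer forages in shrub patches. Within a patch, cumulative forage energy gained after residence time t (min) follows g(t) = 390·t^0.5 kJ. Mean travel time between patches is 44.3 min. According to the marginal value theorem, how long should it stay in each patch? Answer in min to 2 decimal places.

Maximise g(t)/(T+t): set derivative to zero → g'(t)(T+t) = g(t).
g'(t) = 0.5·390·t^-0.5. Setting 0.5·390·t^-0.5 = 390·t^0.5/(44.3+t) gives 0.5(44.3+t) = t, so 0.50·t = 0.5×44.3.
t* = 0.5×44.3/0.50 = 44.3 min.

44.30 min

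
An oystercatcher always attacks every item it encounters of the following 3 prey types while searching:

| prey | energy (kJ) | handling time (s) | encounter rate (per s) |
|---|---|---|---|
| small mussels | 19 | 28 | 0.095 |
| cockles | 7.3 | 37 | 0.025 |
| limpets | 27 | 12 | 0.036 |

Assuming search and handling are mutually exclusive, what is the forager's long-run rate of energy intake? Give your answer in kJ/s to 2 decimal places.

Energy encountered per unit search time: 0.095×19 + 0.025×7.3 + 0.036×27 = 2.959 kJ/s.
Handling time per unit search time: 0.095×28 + 0.025×37 + 0.036×12 = 4.017.
Rate = 2.959/(1 + 4.017) = 0.5899 kJ/s.

0.59 kJ/s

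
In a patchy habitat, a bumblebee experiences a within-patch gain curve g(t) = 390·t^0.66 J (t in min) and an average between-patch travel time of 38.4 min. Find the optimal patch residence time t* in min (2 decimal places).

By the marginal value theorem, leave when the instantaneous gain rate g'(t) equals the habitat-wide average g(t)/(T + t).
g'(t) = 0.66·390·t^-0.34. Setting 0.66·390·t^-0.34 = 390·t^0.66/(38.4+t) gives 0.66(38.4+t) = t, so 0.34·t = 0.66×38.4.
t* = 0.66×38.4/0.34 = 74.54 min.

74.54 min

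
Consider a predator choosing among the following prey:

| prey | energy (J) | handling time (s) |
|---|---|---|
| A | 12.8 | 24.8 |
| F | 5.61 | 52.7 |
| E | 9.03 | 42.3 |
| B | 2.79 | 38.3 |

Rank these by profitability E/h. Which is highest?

A

Profitability E/h (J/s): A = 12.8/24.8 = 0.516, F = 5.61/52.7 = 0.106, E = 9.03/42.3 = 0.213, B = 2.79/38.3 = 0.0728.
Ranked: A > E > F > B.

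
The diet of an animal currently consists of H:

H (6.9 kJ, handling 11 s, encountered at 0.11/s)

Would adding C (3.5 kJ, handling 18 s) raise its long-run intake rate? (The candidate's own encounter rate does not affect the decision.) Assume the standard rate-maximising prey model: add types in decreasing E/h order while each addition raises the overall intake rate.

Current rate: (0.11×6.9)/(1 + 0.11×11) = 0.3434 kJ/s.
C: E/h = 3.5/18 = 0.1944 kJ/s.
Since 0.1944 < R, time spent handling C is better spent searching.

No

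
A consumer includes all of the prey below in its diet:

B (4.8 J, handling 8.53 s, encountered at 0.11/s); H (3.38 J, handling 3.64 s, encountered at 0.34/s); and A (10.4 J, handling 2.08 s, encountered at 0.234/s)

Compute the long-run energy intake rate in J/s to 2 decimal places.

R = Σλ_iE_i / (1 + Σλ_ih_i)
Numerator: 0.11×4.8 + 0.34×3.38 + 0.234×10.4 = 4.111
Denominator: 1 + 0.11×8.53 + 0.34×3.64 + 0.234×2.08 = 3.663
R = 4.111/3.663 = 1.122 J/s

1.12 J/s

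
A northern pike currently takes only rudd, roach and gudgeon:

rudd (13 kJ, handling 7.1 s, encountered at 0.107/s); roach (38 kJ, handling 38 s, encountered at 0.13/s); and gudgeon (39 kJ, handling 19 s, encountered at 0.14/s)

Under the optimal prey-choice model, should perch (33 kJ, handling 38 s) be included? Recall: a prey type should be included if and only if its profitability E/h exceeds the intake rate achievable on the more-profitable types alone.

No

Current rate: (0.107×13 + 0.13×38 + 0.14×39)/(1 + 0.107×7.1 + 0.13×38 + 0.14×19) = 1.26 kJ/s.
perch: E/h = 33/38 = 0.8684 kJ/s.
0.8684 < 1.26, so adding perch would lower the average — exclude it.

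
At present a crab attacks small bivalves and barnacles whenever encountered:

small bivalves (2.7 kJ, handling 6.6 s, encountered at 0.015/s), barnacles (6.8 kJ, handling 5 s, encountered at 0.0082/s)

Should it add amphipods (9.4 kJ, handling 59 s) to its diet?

On small bivalves and barnacles alone, R = ΣλE/(1+Σλh) = 0.09626/1.14 = 0.08444 kJ/s.
Profitability of amphipods: 9.4/59 = 0.1593 kJ/s.
0.1593 > 0.08444, so adding amphipods raises the average — include it.

Yes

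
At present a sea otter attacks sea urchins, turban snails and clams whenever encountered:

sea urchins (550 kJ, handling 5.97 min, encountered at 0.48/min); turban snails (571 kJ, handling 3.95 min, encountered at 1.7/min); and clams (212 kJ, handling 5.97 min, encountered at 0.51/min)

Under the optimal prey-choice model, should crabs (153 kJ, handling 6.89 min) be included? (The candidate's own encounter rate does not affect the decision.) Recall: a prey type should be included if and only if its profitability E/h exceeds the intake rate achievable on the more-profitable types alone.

No

Current rate: (0.48×550 + 1.7×571 + 0.51×212)/(1 + 0.48×5.97 + 1.7×3.95 + 0.51×5.97) = 98.55 kJ/min.
Profitability of crabs: 153/6.89 = 22.21 kJ/min.
22.21 < 98.55, so adding crabs would lower the average — exclude it.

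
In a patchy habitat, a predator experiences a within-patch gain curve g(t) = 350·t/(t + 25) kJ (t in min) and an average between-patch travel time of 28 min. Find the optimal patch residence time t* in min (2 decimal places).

26.46 min

Maximise g(t)/(T+t): set derivative to zero → g'(t)(T+t) = g(t).
g'(t) = 350·25/(t + 25)². Setting 350·25/(t+25)² = 350t/[(t+25)(28+t)] gives 25(28+t) = t(t+25), so t² = 25×28 = 700.
t* = √700 = 26.46 min.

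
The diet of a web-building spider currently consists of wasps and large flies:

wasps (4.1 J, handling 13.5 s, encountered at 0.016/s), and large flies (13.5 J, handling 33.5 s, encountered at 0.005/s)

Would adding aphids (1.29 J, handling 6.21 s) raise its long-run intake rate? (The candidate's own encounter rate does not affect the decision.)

Yes

Intake rate on the current diet: R = (0.016×4.1 + 0.005×13.5) / (1 + 0.016×13.5 + 0.005×33.5) = 0.1331/1.383 = 0.09621 J/s.
aphids: E/h = 1.29/6.21 = 0.2077 J/s.
0.2077 > 0.09621, so adding aphids raises the average — include it.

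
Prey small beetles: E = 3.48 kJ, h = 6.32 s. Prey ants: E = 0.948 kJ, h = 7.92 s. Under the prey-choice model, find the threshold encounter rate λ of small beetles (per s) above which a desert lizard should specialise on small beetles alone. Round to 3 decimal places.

The zero-one rule: include ants iff E₂/h₂ > λE₁/(1+λh₁). Equality gives the switch point.
λE₁h₂ = E₂ + λE₂h₁ ⇒ λ = E₂/(E₁h₂ − E₂h₁) = 0.948/(27.56 − 5.991) = 0.04395 per s.

0.044 per s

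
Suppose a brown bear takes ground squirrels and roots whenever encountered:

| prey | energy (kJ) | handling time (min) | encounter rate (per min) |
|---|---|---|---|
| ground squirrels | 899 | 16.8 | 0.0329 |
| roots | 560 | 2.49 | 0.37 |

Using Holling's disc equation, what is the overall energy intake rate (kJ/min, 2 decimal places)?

R = Σλ_iE_i / (1 + Σλ_ih_i)
Numerator: 0.0329×899 + 0.37×560 = 236.8
Denominator: 1 + 0.0329×16.8 + 0.37×2.49 = 2.474
R = 236.8/2.474 = 95.71 kJ/min

95.71 kJ/min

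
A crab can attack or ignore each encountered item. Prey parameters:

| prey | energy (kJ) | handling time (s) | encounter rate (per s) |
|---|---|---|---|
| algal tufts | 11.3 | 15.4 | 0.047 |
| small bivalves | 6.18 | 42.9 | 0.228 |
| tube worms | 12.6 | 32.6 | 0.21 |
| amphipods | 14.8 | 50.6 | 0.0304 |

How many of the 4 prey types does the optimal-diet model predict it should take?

Rank by E/h (kJ/s): algal tufts 0.734, tube worms 0.387, amphipods 0.292, small bivalves 0.144. Include each in turn until the next type's E/h falls below the running intake rate.
Rate on top 1: 0.3081. tube worms: 0.387 > 0.3081 → include.
Rate on top 2: 0.3707. amphipods: 0.292 < 0.3707 → exclude; stop.
Optimal diet: algal tufts, tube worms — 2 of 4 types.

2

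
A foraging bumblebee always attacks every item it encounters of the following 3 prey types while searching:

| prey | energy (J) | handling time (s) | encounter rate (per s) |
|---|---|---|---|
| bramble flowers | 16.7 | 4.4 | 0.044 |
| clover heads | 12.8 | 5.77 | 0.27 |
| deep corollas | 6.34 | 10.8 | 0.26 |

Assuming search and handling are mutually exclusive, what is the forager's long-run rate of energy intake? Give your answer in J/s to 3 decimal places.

R = Σλ_iE_i / (1 + Σλ_ih_i)
Numerator: 0.044×16.7 + 0.27×12.8 + 0.26×6.34 = 5.839
Denominator: 1 + 0.044×4.4 + 0.27×5.77 + 0.26×10.8 = 5.559
R = 5.839/5.559 = 1.05 J/s

1.050 J/s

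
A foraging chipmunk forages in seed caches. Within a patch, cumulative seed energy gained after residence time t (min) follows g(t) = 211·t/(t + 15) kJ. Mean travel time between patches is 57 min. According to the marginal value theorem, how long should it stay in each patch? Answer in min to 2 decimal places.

29.24 min

By the marginal value theorem, leave when the instantaneous gain rate g'(t) equals the habitat-wide average g(t)/(T + t).
g'(t) = 211·15/(t + 15)². Setting 211·15/(t+15)² = 211t/[(t+15)(57+t)] gives 15(57+t) = t(t+15), so t² = 15×57 = 855.
t* = √855 = 29.24 min.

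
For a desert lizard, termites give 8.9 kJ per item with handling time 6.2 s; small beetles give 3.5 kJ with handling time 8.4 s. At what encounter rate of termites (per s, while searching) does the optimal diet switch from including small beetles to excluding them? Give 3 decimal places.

0.066 per s

Drop small beetles once their profitability E₂/h₂ falls below the rate achievable on termites alone: E₂/h₂ = λE₁/(1 + λh₁).
Solve for λ: λE₁h₂ = E₂(1 + λh₁) → λ(E₁h₂ − E₂h₁) = E₂ → λ = E₂/(E₁h₂ − E₂h₁).
λ = 3.5/(8.9×8.4 − 3.5×6.2) = 3.5/53.06 = 0.06596 per s.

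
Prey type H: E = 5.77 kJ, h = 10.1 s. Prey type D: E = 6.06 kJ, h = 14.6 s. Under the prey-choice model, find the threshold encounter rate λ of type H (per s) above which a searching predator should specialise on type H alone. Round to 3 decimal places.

0.263 per s

At the threshold, the rate on type H alone equals the profitability of type D: λ·5.77/(1 + λ·10.1) = 6.06/14.6 = 0.4151.
Rearranging, λ(5.77 − 0.4151×10.1) = 0.4151, so λ = 0.4151/1.578 = 0.2631 per s.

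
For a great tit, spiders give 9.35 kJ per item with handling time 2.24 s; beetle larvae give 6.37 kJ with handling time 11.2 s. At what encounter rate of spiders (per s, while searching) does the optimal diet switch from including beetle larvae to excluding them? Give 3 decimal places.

0.070 per s

Drop beetle larvae once their profitability E₂/h₂ falls below the rate achievable on spiders alone: E₂/h₂ = λE₁/(1 + λh₁).
Solve for λ: λE₁h₂ = E₂(1 + λh₁) → λ(E₁h₂ − E₂h₁) = E₂ → λ = E₂/(E₁h₂ − E₂h₁).
λ = 6.37/(9.35×11.2 − 6.37×2.24) = 6.37/90.45 = 0.07042 per s.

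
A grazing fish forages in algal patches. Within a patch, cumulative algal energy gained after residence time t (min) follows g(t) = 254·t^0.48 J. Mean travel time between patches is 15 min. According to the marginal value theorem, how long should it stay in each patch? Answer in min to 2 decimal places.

Optimal t* satisfies g'(t*) = g(t*)/(T + t*).
g'(t) = 0.48·254·t^-0.52. Setting 0.48·254·t^-0.52 = 254·t^0.48/(15+t) gives 0.48(15+t) = t, so 0.52·t = 0.48×15.
t* = 0.48×15/0.52 = 13.85 min.

13.85 min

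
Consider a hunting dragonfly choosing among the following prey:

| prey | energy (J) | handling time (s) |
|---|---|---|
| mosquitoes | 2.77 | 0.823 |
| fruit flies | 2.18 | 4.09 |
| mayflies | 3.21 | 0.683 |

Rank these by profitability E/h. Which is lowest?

In descending order of E/h:
mayflies: 3.21/0.683 = 4.7 J/s
mosquitoes: 2.77/0.823 = 3.37 J/s
fruit flies: 2.18/4.09 = 0.533 J/s

fruit flies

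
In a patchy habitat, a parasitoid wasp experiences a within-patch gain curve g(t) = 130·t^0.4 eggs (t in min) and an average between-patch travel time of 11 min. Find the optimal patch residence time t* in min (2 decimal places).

7.33 min

Optimal t* satisfies g'(t*) = g(t*)/(T + t*).
g'(t) = 0.4·130·t^-0.6. Setting 0.4·130·t^-0.6 = 130·t^0.4/(11+t) gives 0.4(11+t) = t, so 0.60·t = 0.4×11.
t* = 0.4×11/0.60 = 7.333 min.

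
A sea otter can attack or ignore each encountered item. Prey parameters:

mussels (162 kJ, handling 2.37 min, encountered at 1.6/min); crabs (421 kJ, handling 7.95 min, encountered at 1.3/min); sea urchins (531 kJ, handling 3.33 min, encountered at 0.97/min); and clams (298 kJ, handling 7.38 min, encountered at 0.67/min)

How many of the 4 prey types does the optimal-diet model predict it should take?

E/h in descending order: sea urchins 159, mussels 68.4, crabs 53, clams 40.4 kJ/min. The optimal diet is the largest prefix of this list for which every included type satisfies E_i/h_i > R on the types above it.
Rate on top 1: 121.8. mussels: 68.4 < 121.8 → exclude; stop.
Optimal diet: sea urchins — 1 of 4 types.

1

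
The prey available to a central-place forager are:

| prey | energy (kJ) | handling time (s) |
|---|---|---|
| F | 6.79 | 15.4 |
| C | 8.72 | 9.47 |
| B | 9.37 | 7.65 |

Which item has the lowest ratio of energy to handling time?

Profitability E/h (kJ/s): F = 6.79/15.4 = 0.441, C = 8.72/9.47 = 0.921, B = 9.37/7.65 = 1.22.
Ranked: B > C > F.

F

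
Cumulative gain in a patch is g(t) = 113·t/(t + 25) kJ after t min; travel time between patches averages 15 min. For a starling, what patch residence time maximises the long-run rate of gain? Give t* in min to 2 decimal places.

Maximise g(t)/(T+t): set derivative to zero → g'(t)(T+t) = g(t).
g'(t) = 113·25/(t + 25)². Setting 113·25/(t+25)² = 113t/[(t+25)(15+t)] gives 25(15+t) = t(t+25), so t² = 25×15 = 375.
t* = √375 = 19.36 min.

19.36 min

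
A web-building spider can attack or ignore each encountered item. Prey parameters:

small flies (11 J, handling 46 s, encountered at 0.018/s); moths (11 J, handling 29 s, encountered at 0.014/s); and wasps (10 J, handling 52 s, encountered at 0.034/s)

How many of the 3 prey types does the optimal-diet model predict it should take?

3

Profitabilities (E/h, J/s): moths 0.379, small flies 0.239, wasps 0.192. Add prey in this order while the next type's profitability exceeds the intake rate on those already taken.
Rate on top 1: 0.1095. small flies: 0.239 > 0.1095 → include.
Rate on top 2: 0.1576. wasps: 0.192 > 0.1576 → include.
Optimal diet: moths, small flies, wasps — 3 of 3 types.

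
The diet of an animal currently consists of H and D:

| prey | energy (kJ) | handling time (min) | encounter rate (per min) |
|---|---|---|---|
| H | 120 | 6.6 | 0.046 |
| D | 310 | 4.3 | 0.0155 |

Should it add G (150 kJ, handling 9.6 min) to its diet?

Intake rate on the current diet: R = (0.046×120 + 0.0155×310) / (1 + 0.046×6.6 + 0.0155×4.3) = 10.32/1.37 = 7.535 kJ/min.
Profitability of G: 150/9.6 = 15.62 kJ/min.
15.62 > 7.535, so adding G raises the average — include it.

Yes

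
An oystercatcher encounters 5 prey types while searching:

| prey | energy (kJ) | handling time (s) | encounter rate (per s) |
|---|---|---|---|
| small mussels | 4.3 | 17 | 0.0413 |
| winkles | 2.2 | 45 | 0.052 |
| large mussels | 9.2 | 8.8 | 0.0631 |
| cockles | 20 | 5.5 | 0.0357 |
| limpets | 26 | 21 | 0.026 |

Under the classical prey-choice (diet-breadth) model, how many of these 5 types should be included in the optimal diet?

Profitabilities (E/h, kJ/s): cockles 3.64, limpets 1.24, large mussels 1.05, small mussels 0.253, winkles 0.0489. Add prey in this order while the next type's profitability exceeds the intake rate on those already taken.
Rate on top 1: 0.5968. limpets: 1.24 > 0.5968 → include.
Rate on top 2: 0.7978. large mussels: 1.05 > 0.7978 → include.
Rate on top 3: 0.8576. small mussels: 0.253 < 0.8576 → exclude; stop.
Optimal diet: cockles, limpets, large mussels — 3 of 5 types.

3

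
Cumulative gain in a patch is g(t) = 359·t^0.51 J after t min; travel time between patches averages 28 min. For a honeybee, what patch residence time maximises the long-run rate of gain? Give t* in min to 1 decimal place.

Optimal t* satisfies g'(t*) = g(t*)/(T + t*).
g'(t) = 0.51·359·t^-0.49. Setting 0.51·359·t^-0.49 = 359·t^0.51/(28+t) gives 0.51(28+t) = t, so 0.49·t = 0.51×28.
t* = 0.51×28/0.49 = 29.14 min.

29.1 min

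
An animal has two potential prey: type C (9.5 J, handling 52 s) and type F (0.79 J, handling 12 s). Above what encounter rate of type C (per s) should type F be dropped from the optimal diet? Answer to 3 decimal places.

0.011 per s

Drop type F once their profitability E₂/h₂ falls below the rate achievable on type C alone: E₂/h₂ = λE₁/(1 + λh₁).
Solve for λ: λE₁h₂ = E₂(1 + λh₁) → λ(E₁h₂ − E₂h₁) = E₂ → λ = E₂/(E₁h₂ − E₂h₁).
λ = 0.79/(9.5×12 − 0.79×52) = 0.79/72.92 = 0.01083 per s.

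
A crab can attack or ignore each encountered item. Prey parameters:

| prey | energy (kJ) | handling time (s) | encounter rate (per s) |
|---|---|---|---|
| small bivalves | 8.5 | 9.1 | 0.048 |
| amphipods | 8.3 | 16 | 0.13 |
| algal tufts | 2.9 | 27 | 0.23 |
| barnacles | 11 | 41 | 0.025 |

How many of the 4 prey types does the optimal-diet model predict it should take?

2

E/h in descending order: small bivalves 0.934, amphipods 0.519, barnacles 0.268, algal tufts 0.107 kJ/s. The optimal diet is the largest prefix of this list for which every included type satisfies E_i/h_i > R on the types above it.
Rate on top 1: 0.284. amphipods: 0.519 > 0.284 → include.
Rate on top 2: 0.4228. barnacles: 0.268 < 0.4228 → exclude; stop.
Optimal diet: small bivalves, amphipods — 2 of 4 types.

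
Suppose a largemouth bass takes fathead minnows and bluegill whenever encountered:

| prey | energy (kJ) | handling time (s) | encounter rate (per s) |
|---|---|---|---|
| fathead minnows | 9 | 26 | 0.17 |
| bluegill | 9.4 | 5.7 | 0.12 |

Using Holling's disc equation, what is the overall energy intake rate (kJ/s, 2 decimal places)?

R = (0.17×9 + 0.12×9.4) / (1 + 0.17×26 + 0.12×5.7) = 2.658/6.104 = 0.4355 kJ/s.

0.44 kJ/s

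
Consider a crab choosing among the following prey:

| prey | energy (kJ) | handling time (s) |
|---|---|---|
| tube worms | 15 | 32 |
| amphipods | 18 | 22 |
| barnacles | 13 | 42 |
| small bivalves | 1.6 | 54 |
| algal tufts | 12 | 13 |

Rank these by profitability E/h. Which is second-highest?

amphipods

In descending order of E/h:
algal tufts: 12/13 = 0.923 kJ/s
amphipods: 18/22 = 0.818 kJ/s
tube worms: 15/32 = 0.469 kJ/s
barnacles: 13/42 = 0.31 kJ/s
small bivalves: 1.6/54 = 0.0296 kJ/s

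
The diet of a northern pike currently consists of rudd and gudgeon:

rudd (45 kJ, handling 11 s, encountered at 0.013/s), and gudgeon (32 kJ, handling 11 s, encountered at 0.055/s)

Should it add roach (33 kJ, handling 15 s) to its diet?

Current rate: (0.013×45 + 0.055×32)/(1 + 0.013×11 + 0.055×11) = 1.342 kJ/s.
roach: E/h = 33/15 = 2.2 kJ/s.
2.2 > 1.342, so adding roach raises the average — include it.

Yes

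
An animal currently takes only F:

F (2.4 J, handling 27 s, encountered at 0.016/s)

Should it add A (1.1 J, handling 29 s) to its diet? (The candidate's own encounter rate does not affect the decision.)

Intake rate on the current diet: R = (0.016×2.4) / (1 + 0.016×27) = 0.0384/1.432 = 0.02682 J/s.
Profitability of A: 1.1/29 = 0.03793 J/s.
Since 0.03793 > R, including A increases the long-run rate.

Yes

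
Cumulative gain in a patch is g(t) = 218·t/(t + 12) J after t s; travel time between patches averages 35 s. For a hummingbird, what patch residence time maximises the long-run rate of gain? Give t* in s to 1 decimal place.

20.5 s

Maximise g(t)/(T+t): set derivative to zero → g'(t)(T+t) = g(t).
g'(t) = 218·12/(t + 12)². Setting 218·12/(t+12)² = 218t/[(t+12)(35+t)] gives 12(35+t) = t(t+12), so t² = 12×35 = 420.
t* = √420 = 20.49 s.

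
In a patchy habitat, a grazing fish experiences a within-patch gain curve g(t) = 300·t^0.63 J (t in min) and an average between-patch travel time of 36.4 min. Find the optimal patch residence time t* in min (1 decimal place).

By the marginal value theorem, leave when the instantaneous gain rate g'(t) equals the habitat-wide average g(t)/(T + t).
g'(t) = 0.63·300·t^-0.37. Setting 0.63·300·t^-0.37 = 300·t^0.63/(36.4+t) gives 0.63(36.4+t) = t, so 0.37·t = 0.63×36.4.
t* = 0.63×36.4/0.37 = 61.98 min.

62.0 min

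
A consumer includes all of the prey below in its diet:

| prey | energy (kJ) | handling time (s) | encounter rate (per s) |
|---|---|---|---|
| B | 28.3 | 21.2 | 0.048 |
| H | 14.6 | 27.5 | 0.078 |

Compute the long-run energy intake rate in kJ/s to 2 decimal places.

R = Σλ_iE_i / (1 + Σλ_ih_i)
Numerator: 0.048×28.3 + 0.078×14.6 = 2.497
Denominator: 1 + 0.048×21.2 + 0.078×27.5 = 4.163
R = 2.497/4.163 = 0.5999 kJ/s

0.60 kJ/s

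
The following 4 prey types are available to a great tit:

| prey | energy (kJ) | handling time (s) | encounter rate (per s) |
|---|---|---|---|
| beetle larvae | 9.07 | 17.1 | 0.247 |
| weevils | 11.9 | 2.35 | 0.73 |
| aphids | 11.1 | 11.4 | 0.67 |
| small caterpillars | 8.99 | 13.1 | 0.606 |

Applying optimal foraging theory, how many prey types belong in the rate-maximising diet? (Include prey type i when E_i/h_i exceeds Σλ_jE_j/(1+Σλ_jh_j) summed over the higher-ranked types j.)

1

E/h in descending order: weevils 5.06, aphids 0.974, small caterpillars 0.686, beetle larvae 0.53 kJ/s. The optimal diet is the largest prefix of this list for which every included type satisfies E_i/h_i > R on the types above it.
Rate on top 1: 3.199. aphids: 0.974 < 3.199 → exclude; stop.
Optimal diet: weevils — 1 of 4 types.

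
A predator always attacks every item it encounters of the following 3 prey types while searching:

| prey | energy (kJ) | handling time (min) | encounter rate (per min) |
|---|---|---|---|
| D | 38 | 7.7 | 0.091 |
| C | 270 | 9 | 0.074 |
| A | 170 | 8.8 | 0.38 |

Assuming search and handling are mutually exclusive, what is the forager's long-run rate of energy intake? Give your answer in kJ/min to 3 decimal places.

Energy encountered per unit search time: 0.091×38 + 0.074×270 + 0.38×170 = 88.04 kJ/min.
Handling time per unit search time: 0.091×7.7 + 0.074×9 + 0.38×8.8 = 4.711.
Rate = 88.04/(1 + 4.711) = 15.42 kJ/min.

15.416 kJ/min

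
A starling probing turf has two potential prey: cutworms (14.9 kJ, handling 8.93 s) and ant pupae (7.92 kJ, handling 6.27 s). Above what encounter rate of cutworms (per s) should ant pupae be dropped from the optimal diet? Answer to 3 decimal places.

At the threshold, the rate on cutworms alone equals the profitability of ant pupae: λ·14.9/(1 + λ·8.93) = 7.92/6.27 = 1.263.
Rearranging, λ(14.9 − 1.263×8.93) = 1.263, so λ = 1.263/3.62 = 0.3489 per s.

0.349 per s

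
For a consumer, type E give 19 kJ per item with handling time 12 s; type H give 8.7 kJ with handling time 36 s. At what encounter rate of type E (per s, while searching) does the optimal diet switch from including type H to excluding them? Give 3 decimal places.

At the threshold, the rate on type E alone equals the profitability of type H: λ·19/(1 + λ·12) = 8.7/36 = 0.2417.
Rearranging, λ(19 − 0.2417×12) = 0.2417, so λ = 0.2417/16.1 = 0.01501 per s.

0.015 per s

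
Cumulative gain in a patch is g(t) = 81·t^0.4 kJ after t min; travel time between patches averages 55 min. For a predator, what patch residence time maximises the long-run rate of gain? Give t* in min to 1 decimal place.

36.7 min

Optimal t* satisfies g'(t*) = g(t*)/(T + t*).
g'(t) = 0.4·81·t^-0.6. Setting 0.4·81·t^-0.6 = 81·t^0.4/(55+t) gives 0.4(55+t) = t, so 0.60·t = 0.4×55.
t* = 0.4×55/0.60 = 36.67 min.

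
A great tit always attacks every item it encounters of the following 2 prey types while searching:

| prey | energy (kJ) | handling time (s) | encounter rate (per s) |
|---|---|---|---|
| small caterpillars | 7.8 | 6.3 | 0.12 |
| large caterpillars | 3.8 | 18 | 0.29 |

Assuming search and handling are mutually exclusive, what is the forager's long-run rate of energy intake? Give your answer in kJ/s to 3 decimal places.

0.292 kJ/s

R = (0.12×7.8 + 0.29×3.8) / (1 + 0.12×6.3 + 0.29×18) = 2.038/6.976 = 0.2921 kJ/s.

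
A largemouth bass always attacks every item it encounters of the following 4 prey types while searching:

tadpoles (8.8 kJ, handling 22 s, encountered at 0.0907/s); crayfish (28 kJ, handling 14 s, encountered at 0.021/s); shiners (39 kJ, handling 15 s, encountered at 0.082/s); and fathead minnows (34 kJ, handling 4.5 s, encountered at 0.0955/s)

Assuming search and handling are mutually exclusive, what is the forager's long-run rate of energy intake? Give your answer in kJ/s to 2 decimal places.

R = (0.0907×8.8 + 0.021×28 + 0.082×39 + 0.0955×34) / (1 + 0.0907×22 + 0.021×14 + 0.082×15 + 0.0955×4.5) = 7.831/4.949 = 1.582 kJ/s.

1.58 kJ/s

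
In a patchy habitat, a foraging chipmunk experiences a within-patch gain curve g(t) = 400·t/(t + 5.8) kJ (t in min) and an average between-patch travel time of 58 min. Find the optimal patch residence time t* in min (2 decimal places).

18.34 min

By the marginal value theorem, leave when the instantaneous gain rate g'(t) equals the habitat-wide average g(t)/(T + t).
g'(t) = 400·5.8/(t + 5.8)². Setting 400·5.8/(t+5.8)² = 400t/[(t+5.8)(58+t)] gives 5.8(58+t) = t(t+5.8), so t² = 5.8×58 = 336.4.
t* = √336.4 = 18.34 min.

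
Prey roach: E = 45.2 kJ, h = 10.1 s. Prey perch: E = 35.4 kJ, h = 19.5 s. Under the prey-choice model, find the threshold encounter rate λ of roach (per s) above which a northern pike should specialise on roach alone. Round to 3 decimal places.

At the threshold, the rate on roach alone equals the profitability of perch: λ·45.2/(1 + λ·10.1) = 35.4/19.5 = 1.815.
Rearranging, λ(45.2 − 1.815×10.1) = 1.815, so λ = 1.815/26.86 = 0.06758 per s.

0.068 per s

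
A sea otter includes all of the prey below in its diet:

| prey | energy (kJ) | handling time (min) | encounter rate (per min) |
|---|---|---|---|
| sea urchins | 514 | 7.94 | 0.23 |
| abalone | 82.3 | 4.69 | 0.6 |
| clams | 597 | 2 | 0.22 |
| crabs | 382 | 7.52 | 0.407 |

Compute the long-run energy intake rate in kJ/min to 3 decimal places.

49.712 kJ/min

R = (0.23×514 + 0.6×82.3 + 0.22×597 + 0.407×382) / (1 + 0.23×7.94 + 0.6×4.69 + 0.22×2 + 0.407×7.52) = 454.4/9.141 = 49.71 kJ/min.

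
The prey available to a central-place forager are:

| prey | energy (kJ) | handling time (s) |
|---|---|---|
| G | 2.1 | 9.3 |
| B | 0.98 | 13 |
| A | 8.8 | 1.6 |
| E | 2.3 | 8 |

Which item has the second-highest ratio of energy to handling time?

E

Profitability E/h (kJ/s): G = 2.1/9.3 = 0.226, B = 0.98/13 = 0.0754, A = 8.8/1.6 = 5.5, E = 2.3/8 = 0.287.
Ranked: A > E > G > B.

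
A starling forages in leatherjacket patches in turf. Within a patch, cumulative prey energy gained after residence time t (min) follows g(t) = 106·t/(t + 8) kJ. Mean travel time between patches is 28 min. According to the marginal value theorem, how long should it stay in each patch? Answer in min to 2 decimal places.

14.97 min

Maximise g(t)/(T+t): set derivative to zero → g'(t)(T+t) = g(t).
g'(t) = 106·8/(t + 8)². Setting 106·8/(t+8)² = 106t/[(t+8)(28+t)] gives 8(28+t) = t(t+8), so t² = 8×28 = 224.
t* = √224 = 14.97 min.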